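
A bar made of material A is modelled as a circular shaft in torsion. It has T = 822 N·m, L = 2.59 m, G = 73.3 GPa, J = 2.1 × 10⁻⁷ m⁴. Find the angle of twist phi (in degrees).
Model: a circular shaft in torsion, so phi = (T·L) / (G·J).
Convert to SI units:
  G = 73.3 GPa = 7.33 × 10¹⁰ Pa
Substitute:
  phi = (822 × 2.59) / ((7.33 × 10¹⁰) × (2.1 × 10⁻⁷))
  phi = 0.1383 rad
Convert to degrees: phi = 0.1383 × 180/π = 7.924°
Final answer: phi = 7.924°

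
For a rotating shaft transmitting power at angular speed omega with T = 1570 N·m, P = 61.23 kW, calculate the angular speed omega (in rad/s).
Model: a rotating shaft transmitting power at angular speed omega, so P = T·omega.
Solve for omega: omega = P / T.
Convert to SI units:
  P = 61.23 kW = 61230 W
Substitute:
  omega = 61230 / 1570
  omega = 39 rad/s
Final answer: omega = 39 rad/s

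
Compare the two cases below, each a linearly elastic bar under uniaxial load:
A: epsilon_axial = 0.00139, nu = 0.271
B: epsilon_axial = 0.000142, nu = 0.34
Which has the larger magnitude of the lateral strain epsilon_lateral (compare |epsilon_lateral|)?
Model: a linearly elastic bar under uniaxial load, so epsilon_lateral = -nu·epsilon_axial (SI units).
  A: epsilon_lateral = -(0.271 × 0.00139) = -0.0003767
  B: epsilon_lateral = -(0.34 × 0.000142) = -4.828 × 10⁻⁵
|epsilon_lateral|: A = 0.0003767, B = 4.828 × 10⁻⁵, so A is larger in magnitude.
Final answer: A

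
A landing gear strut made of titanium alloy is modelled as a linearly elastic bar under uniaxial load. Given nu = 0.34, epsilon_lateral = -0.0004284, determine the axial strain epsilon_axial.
Model: a linearly elastic bar under uniaxial load, so epsilon_lateral = -nu·epsilon_axial.
Solve for epsilon_axial: epsilon_axial = -epsilon_lateral / nu.
Substitute:
  epsilon_axial = -(-0.0004284) / 0.34
  epsilon_axial = 0.00126
Final answer: epsilon_axial = 0.00126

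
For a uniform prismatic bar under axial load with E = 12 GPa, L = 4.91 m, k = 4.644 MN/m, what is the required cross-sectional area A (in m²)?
Model: a uniform prismatic bar under axial load, so k = (A·E) / L.
Solve for A: A = (k·L) / E.
Convert to SI units:
  E = 12 GPa = 1.2 × 10¹⁰ Pa
  k = 4.644 MN/m = 4.644 × 10⁶ N/m
Substitute:
  A = ((4.644 × 10⁶) × 4.91) / (1.2 × 10¹⁰)
  A = 0.0019 m²
Final answer: A = 0.0019 m²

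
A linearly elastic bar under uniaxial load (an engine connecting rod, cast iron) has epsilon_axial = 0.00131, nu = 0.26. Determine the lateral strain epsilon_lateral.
Model: a linearly elastic bar under uniaxial load, so epsilon_lateral = -nu·epsilon_axial.
Substitute:
  epsilon_lateral = -(0.26 × 0.00131)
  epsilon_lateral = -0.0003406
Final answer: epsilon_lateral = -0.0003406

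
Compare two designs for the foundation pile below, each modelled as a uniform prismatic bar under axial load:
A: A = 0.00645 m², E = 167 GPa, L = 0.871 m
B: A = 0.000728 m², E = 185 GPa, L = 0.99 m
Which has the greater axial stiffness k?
Model: a uniform prismatic bar under axial load, so k = (A·E) / L (SI units).
  A: k = (0.00645 × (1.67 × 10¹¹)) / 0.871 = 1.237 × 10⁹ N/m = 1237 MN/m
  B: k = (0.000728 × (1.85 × 10¹¹)) / 0.99 = 1.36 × 10⁸ N/m = 136 MN/m
1237 MN/m > 136 MN/m, so A is larger.
Final answer: A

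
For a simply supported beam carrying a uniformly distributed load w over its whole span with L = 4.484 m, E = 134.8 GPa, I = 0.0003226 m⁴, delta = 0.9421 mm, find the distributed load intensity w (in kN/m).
Model: a simply supported beam carrying a uniformly distributed load w over its whole span, so delta = (5·w·L^4) / (384·E·I).
Solve for w: w = (384·delta·E·I) / (5·L^4).
Convert to SI units:
  E = 134.8 GPa = 1.348 × 10¹¹ Pa
  delta = 0.9421 mm = 0.0009421 m
Substitute:
  w = (384 × 0.0009421 × (1.348 × 10¹¹) × 0.0003226) / (5 × 4.484^4)
  w = 7783 N/m
Convert: w = 7783 N/m = 7.783 kN/m
Final answer: w = 7.783 kN/m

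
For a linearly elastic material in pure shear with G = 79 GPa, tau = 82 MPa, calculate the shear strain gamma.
Model: a linearly elastic material in pure shear, so tau = G·gamma.
Solve for gamma: gamma = tau / G.
Convert to SI units:
  G = 79 GPa = 7.9 × 10¹⁰ Pa
  tau = 82 MPa = 8.2 × 10⁷ Pa
Substitute:
  gamma = (8.2 × 10⁷) / (7.9 × 10¹⁰)
  gamma = 0.001038
Final answer: gamma = 0.001038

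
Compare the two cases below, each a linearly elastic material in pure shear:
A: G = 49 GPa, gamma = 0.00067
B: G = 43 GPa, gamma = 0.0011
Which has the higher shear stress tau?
Model: a linearly elastic material in pure shear, so tau = G·gamma (SI units).
  A: tau = (4.9 × 10¹⁰) × 0.00067 = 3.283 × 10⁷ Pa = 32.83 MPa
  B: tau = (4.3 × 10¹⁰) × 0.0011 = 4.73 × 10⁷ Pa = 47.3 MPa
47.3 MPa > 32.83 MPa, so B is larger.
Final answer: B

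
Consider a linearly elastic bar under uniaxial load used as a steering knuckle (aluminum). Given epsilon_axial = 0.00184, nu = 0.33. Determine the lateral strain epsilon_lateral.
Model: a linearly elastic bar under uniaxial load, so epsilon_lateral = -nu·epsilon_axial.
Substitute:
  epsilon_lateral = -(0.33 × 0.00184)
  epsilon_lateral = -0.0006072
Final answer: epsilon_lateral = -0.0006072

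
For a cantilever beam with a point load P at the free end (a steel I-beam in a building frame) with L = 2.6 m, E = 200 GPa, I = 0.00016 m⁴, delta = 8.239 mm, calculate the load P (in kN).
Model: a cantilever beam with a point load P at the free end, so delta = (P·L^3) / (3·E·I).
Solve for P: P = (3·delta·E·I) / L^3.
Convert to SI units:
  E = 200 GPa = 2 × 10¹¹ Pa
  delta = 8.239 mm = 0.008239 m
Substitute:
  P = (3 × 0.008239 × (2 × 10¹¹) × 0.00016) / 2.6^3
  P = 45000 N
Convert: P = 45000 N = 45 kN
Final answer: P = 45 kN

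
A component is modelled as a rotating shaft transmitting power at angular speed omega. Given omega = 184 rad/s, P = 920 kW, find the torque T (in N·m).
Model: a rotating shaft transmitting power at angular speed omega, so P = T·omega.
Solve for T: T = P / omega.
Convert to SI units:
  P = 920 kW = 920000 W
Substitute:
  T = 920000 / 184
  T = 5000 N·m
Final answer: T = 5000 N·m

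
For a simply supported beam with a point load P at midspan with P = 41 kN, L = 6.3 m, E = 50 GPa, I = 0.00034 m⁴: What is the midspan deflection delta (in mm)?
Model: a simply supported beam with a point load P at midspan, so delta = (P·L^3) / (48·E·I).
Convert to SI units:
  P = 41 kN = 41000 N
  E = 50 GPa = 5 × 10¹⁰ Pa
Substitute:
  delta = (41000 × 6.3^3) / (48 × (5 × 10¹⁰) × 0.00034)
  delta = 0.01256 m
Convert: delta = 0.01256 m = 12.56 mm
Final answer: delta = 12.56 mm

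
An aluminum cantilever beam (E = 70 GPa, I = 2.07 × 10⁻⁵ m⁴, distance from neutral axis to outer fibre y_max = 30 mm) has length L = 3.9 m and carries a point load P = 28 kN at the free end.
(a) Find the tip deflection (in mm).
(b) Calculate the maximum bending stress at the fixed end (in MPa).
(a) Tip deflection of a cantilever with an end point load: δ = P·L^3 / (3·E·I). Convert P = 28 kN = 28000 N, E = 70 GPa = 7 × 10¹⁰ Pa.
  δ = (28000 × 3.9^3) / (3 × (7 × 10¹⁰) × (2.07 × 10⁻⁵)) = 0.3821 m = 382.1 mm
(b) Maximum bending moment at the fixed end: M = P·L = 28000 × 3.9 = 109200 N·m. Convert y_max = 30 mm = 0.03 m.
  σ = M·y_max / I = (109200 × 0.03) / (2.07 × 10⁻⁵) = 1.583 × 10⁸ Pa = 158.3 MPa
Final answer: (a) δ = 382.1 mm, (b) σ = 158.3 MPa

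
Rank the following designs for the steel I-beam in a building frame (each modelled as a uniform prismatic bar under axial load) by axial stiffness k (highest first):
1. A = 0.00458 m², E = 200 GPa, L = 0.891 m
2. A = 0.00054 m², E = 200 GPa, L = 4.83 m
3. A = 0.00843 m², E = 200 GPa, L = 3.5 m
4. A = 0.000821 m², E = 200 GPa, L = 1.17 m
Model: a uniform prismatic bar under axial load, so k = (A·E) / L (SI units).
  Case 1: k = (0.00458 × (2 × 10¹¹)) / 0.891 = 1.028 × 10⁹ N/m = 1028 MN/m
  Case 2: k = (0.00054 × (2 × 10¹¹)) / 4.83 = 2.236 × 10⁷ N/m = 22.36 MN/m
  Case 3: k = (0.00843 × (2 × 10¹¹)) / 3.5 = 4.817 × 10⁸ N/m = 481.7 MN/m
  Case 4: k = (0.000821 × (2 × 10¹¹)) / 1.17 = 1.403 × 10⁸ N/m = 140.3 MN/m
Ordering: 1028 MN/m (case 1) > 481.7 MN/m (case 3) > 140.3 MN/m (case 4) > 22.36 MN/m (case 2)
Final answer: 1, 3, 4, 2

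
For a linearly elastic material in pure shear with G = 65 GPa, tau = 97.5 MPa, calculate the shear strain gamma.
Model: a linearly elastic material in pure shear, so tau = G·gamma.
Solve for gamma: gamma = tau / G.
Convert to SI units:
  G = 65 GPa = 6.5 × 10¹⁰ Pa
  tau = 97.5 MPa = 9.75 × 10⁷ Pa
Substitute:
  gamma = (9.75 × 10⁷) / (6.5 × 10¹⁰)
  gamma = 0.0015
Final answer: gamma = 0.0015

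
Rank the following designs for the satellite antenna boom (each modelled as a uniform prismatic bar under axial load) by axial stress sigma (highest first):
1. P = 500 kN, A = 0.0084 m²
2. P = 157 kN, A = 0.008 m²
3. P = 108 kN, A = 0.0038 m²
Model: a uniform prismatic bar under axial load, so sigma = P / A (SI units).
  Case 1: sigma = 500000 / 0.0084 = 5.952 × 10⁷ Pa = 59.52 MPa
  Case 2: sigma = 157000 / 0.008 = 1.962 × 10⁷ Pa = 19.62 MPa
  Case 3: sigma = 108000 / 0.0038 = 2.842 × 10⁷ Pa = 28.42 MPa
Ordering: 59.52 MPa (case 1) > 28.42 MPa (case 3) > 19.62 MPa (case 2)
Final answer: 1, 3, 2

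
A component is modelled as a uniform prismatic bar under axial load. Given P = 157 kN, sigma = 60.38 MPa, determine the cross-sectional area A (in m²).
Model: a uniform prismatic bar under axial load, so sigma = P / A.
Solve for A: A = P / sigma.
Convert to SI units:
  P = 157 kN = 157000 N
  sigma = 60.38 MPa = 6.038 × 10⁷ Pa
Substitute:
  A = 157000 / (6.038 × 10⁷)
  A = 0.0026 m²
Final answer: A = 0.0026 m²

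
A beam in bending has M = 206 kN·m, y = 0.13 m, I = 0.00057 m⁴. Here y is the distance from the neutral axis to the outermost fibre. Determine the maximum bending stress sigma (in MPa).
Model: a beam in bending, so sigma = (M·y) / I.
Convert to SI units:
  M = 206 kN·m = 206000 N·m
Substitute:
  sigma = (206000 × 0.13) / 0.00057
  sigma = 4.698 × 10⁷ Pa
Convert: sigma = 4.698 × 10⁷ Pa = 46.98 MPa
Final answer: sigma = 46.98 MPa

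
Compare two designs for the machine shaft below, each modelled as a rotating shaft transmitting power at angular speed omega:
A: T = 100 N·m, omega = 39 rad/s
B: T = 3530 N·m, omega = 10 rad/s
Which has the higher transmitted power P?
Model: a rotating shaft transmitting power at angular speed omega, so P = T·omega (SI units).
  A: P = 100 × 39 = 3900 W = 3.9 kW
  B: P = 3530 × 10 = 35300 W = 35.3 kW
35.3 kW > 3.9 kW, so B is larger.
Final answer: B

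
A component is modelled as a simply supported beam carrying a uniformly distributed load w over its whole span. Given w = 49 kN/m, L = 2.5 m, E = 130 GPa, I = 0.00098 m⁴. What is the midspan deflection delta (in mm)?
Model: a simply supported beam carrying a uniformly distributed load w over its whole span, so delta = (5·w·L^4) / (384·E·I).
Convert to SI units:
  w = 49 kN/m = 49000 N/m
  E = 130 GPa = 1.3 × 10¹¹ Pa
Substitute:
  delta = (5 × 49000 × 2.5^4) / (384 × (1.3 × 10¹¹) × 0.00098)
  delta = 0.0001956 m
Convert: delta = 0.0001956 m = 0.1956 mm
Final answer: delta = 0.1956 mm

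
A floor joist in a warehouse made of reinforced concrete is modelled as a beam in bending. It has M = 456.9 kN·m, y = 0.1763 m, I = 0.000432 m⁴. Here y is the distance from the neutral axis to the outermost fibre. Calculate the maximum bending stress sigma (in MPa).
Model: a beam in bending, so sigma = (M·y) / I.
Convert to SI units:
  M = 456.9 kN·m = 456900 N·m
Substitute:
  sigma = (456900 × 0.1763) / 0.000432
  sigma = 1.865 × 10⁸ Pa
Convert: sigma = 1.865 × 10⁸ Pa = 186.5 MPa
Final answer: sigma = 186.5 MPa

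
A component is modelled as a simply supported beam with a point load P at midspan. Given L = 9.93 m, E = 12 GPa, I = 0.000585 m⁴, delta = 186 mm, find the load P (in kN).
Model: a simply supported beam with a point load P at midspan, so delta = (P·L^3) / (48·E·I).
Solve for P: P = (48·delta·E·I) / L^3.
Convert to SI units:
  E = 12 GPa = 1.2 × 10¹⁰ Pa
  delta = 186 mm = 0.186 m
Substitute:
  P = (48 × 0.186 × (1.2 × 10¹⁰) × 0.000585) / 9.93^3
  P = 64010 N
Convert: P = 64010 N = 64.01 kN
Final answer: P = 64.01 kN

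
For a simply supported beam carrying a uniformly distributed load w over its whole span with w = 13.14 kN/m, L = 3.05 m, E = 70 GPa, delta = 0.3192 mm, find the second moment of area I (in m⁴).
Model: a simply supported beam carrying a uniformly distributed load w over its whole span, so delta = (5·w·L^4) / (384·E·I).
Solve for I: I = (5·w·L^4) / (384·delta·E).
Convert to SI units:
  w = 13.14 kN/m = 13140 N/m
  E = 70 GPa = 7 × 10¹⁰ Pa
  delta = 0.3192 mm = 0.0003192 m
Substitute:
  I = (5 × 13140 × 3.05^4) / (384 × 0.0003192 × (7 × 10¹⁰))
  I = 0.0006626 m⁴
Final answer: I = 0.0006626 m⁴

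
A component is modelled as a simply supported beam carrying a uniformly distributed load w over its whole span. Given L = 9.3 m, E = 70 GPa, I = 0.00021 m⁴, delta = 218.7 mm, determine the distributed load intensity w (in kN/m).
Model: a simply supported beam carrying a uniformly distributed load w over its whole span, so delta = (5·w·L^4) / (384·E·I).
Solve for w: w = (384·delta·E·I) / (5·L^4).
Convert to SI units:
  E = 70 GPa = 7 × 10¹⁰ Pa
  delta = 218.7 mm = 0.2187 m
Substitute:
  w = (384 × 0.2187 × (7 × 10¹⁰) × 0.00021) / (5 × 9.3^4)
  w = 33010 N/m
Convert: w = 33010 N/m = 33.01 kN/m
Final answer: w = 33.01 kN/m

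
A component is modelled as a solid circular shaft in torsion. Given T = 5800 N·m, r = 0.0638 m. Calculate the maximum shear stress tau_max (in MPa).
Model: a solid circular shaft in torsion, so tau_max = (2·T) / (π·r^3).
Substitute:
  tau_max = (2 × 5800) / (π × 0.0638^3)
  tau_max = 1.422 × 10⁷ Pa
Convert: tau_max = 1.422 × 10⁷ Pa = 14.22 MPa
Final answer: tau_max = 14.22 MPa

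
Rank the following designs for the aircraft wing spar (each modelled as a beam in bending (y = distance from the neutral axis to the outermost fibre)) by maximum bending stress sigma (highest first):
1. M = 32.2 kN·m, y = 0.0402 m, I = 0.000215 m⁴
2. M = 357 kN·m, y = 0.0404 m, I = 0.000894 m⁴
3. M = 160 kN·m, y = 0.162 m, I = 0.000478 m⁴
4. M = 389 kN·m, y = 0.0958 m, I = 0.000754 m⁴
Model: a beam in bending (y = distance from the neutral axis to the outermost fibre), so sigma = (M·y) / I (SI units).
  Case 1: sigma = (32200 × 0.0402) / 0.000215 = 6.021 × 10⁶ Pa = 6.021 MPa
  Case 2: sigma = (357000 × 0.0404) / 0.000894 = 1.613 × 10⁷ Pa = 16.13 MPa
  Case 3: sigma = (160000 × 0.162) / 0.000478 = 5.423 × 10⁷ Pa = 54.23 MPa
  Case 4: sigma = (389000 × 0.0958) / 0.000754 = 4.942 × 10⁷ Pa = 49.42 MPa
Ordering: 54.23 MPa (case 3) > 49.42 MPa (case 4) > 16.13 MPa (case 2) > 6.021 MPa (case 1)
Final answer: 3, 4, 2, 1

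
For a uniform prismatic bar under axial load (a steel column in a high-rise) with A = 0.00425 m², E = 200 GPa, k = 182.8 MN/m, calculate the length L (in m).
Model: a uniform prismatic bar under axial load, so k = (A·E) / L.
Solve for L: L = (A·E) / k.
Convert to SI units:
  E = 200 GPa = 2 × 10¹¹ Pa
  k = 182.8 MN/m = 1.828 × 10⁸ N/m
Substitute:
  L = (0.00425 × (2 × 10¹¹)) / (1.828 × 10⁸)
  L = 4.65 m
Final answer: L = 4.65 m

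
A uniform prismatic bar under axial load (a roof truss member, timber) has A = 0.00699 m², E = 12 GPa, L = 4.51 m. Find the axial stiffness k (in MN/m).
Model: a uniform prismatic bar under axial load, so k = (A·E) / L.
Convert to SI units:
  E = 12 GPa = 1.2 × 10¹⁰ Pa
Substitute:
  k = (0.00699 × (1.2 × 10¹⁰)) / 4.51
  k = 1.86 × 10⁷ N/m
Convert: k = 1.86 × 10⁷ N/m = 18.6 MN/m
Final answer: k = 18.6 MN/m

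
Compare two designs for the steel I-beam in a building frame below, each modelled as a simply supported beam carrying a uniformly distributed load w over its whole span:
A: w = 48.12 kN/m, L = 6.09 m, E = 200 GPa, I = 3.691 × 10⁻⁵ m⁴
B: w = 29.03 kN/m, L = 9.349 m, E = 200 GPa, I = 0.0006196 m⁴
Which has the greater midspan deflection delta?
Model: a simply supported beam carrying a uniformly distributed load w over its whole span, so delta = (5·w·L^4) / (384·E·I) (SI units).
  A: delta = (5 × 48120 × 6.09^4) / (384 × (2 × 10¹¹) × (3.691 × 10⁻⁵)) = 0.1168 m = 116.8 mm
  B: delta = (5 × 29030 × 9.349^4) / (384 × (2 × 10¹¹) × 0.0006196) = 0.0233 m = 23.3 mm
116.8 mm > 23.3 mm, so A is larger.
Final answer: A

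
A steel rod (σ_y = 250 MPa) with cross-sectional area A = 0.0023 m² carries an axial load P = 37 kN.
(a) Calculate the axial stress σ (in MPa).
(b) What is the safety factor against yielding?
(a) Axial stress σ = P/A. Convert P = 37 kN = 37000 N.
  σ = 37000 / 0.0023 = 1.609 × 10⁷ Pa = 16.09 MPa
(b) Safety factor SF = σ_y/σ = 250 / 16.09 = 15.54
Final answer: (a) σ = 16.09 MPa, (b) SF = 15.54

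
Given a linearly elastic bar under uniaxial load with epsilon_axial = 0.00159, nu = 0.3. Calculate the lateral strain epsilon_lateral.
Model: a linearly elastic bar under uniaxial load, so epsilon_lateral = -nu·epsilon_axial.
Substitute:
  epsilon_lateral = -(0.3 × 0.00159)
  epsilon_lateral = -0.000477
Final answer: epsilon_lateral = -0.000477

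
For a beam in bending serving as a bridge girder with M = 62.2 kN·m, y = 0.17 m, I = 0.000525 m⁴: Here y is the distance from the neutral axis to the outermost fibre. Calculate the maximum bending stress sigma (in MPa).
Model: a beam in bending, so sigma = (M·y) / I.
Convert to SI units:
  M = 62.2 kN·m = 62200 N·m
Substitute:
  sigma = (62200 × 0.17) / 0.000525
  sigma = 2.014 × 10⁷ Pa
Convert: sigma = 2.014 × 10⁷ Pa = 20.14 MPa
Final answer: sigma = 20.14 MPa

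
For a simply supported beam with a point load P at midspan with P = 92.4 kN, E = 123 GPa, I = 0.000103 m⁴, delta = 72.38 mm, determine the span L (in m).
Model: a simply supported beam with a point load P at midspan, so delta = (P·L^3) / (48·E·I).
Solve for L: L = ((48·delta·E·I) / P)^(1/3).
Convert to SI units:
  P = 92.4 kN = 92400 N
  E = 123 GPa = 1.23 × 10¹¹ Pa
  delta = 72.38 mm = 0.07238 m
Substitute:
  L = ((48 × 0.07238 × (1.23 × 10¹¹) × 0.000103) / 92400)^(1/3)
  L = 7.81 m
Final answer: L = 7.81 m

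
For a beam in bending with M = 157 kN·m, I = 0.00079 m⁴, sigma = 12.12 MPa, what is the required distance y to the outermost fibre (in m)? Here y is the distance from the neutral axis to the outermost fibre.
Model: a beam in bending, so sigma = (M·y) / I.
Solve for y: y = (sigma·I) / M.
Convert to SI units:
  M = 157 kN·m = 157000 N·m
  sigma = 12.12 MPa = 1.212 × 10⁷ Pa
Substitute:
  y = ((1.212 × 10⁷) × 0.00079) / 157000
  y = 0.06099 m
Final answer: y = 0.06099 m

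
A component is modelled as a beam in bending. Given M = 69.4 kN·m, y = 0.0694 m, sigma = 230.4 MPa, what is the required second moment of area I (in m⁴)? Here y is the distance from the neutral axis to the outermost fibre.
Model: a beam in bending, so sigma = (M·y) / I.
Solve for I: I = (M·y) / sigma.
Convert to SI units:
  M = 69.4 kN·m = 69400 N·m
  sigma = 230.4 MPa = 2.304 × 10⁸ Pa
Substitute:
  I = (69400 × 0.0694) / (2.304 × 10⁸)
  I = 2.09 × 10⁻⁵ m⁴
Final answer: I = 2.09 × 10⁻⁵ m⁴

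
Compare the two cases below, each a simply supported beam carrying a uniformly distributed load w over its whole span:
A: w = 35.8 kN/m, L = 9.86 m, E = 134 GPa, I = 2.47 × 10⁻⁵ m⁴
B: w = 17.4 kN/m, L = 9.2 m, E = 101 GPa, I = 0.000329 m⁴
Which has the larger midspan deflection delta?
Model: a simply supported beam carrying a uniformly distributed load w over its whole span, so delta = (5·w·L^4) / (384·E·I) (SI units).
  A: delta = (5 × 35800 × 9.86^4) / (384 × (1.34 × 10¹¹) × (2.47 × 10⁻⁵)) = 1.331 m = 1331 mm
  B: delta = (5 × 17400 × 9.2^4) / (384 × (1.01 × 10¹¹) × 0.000329) = 0.04885 m = 48.85 mm
1331 mm > 48.85 mm, so A is larger.
Final answer: A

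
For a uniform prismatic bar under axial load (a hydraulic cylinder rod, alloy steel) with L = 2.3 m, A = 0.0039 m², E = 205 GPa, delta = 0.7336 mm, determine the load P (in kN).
Model: a uniform prismatic bar under axial load, so delta = (P·L) / (A·E).
Solve for P: P = (delta·A·E) / L.
Convert to SI units:
  E = 205 GPa = 2.05 × 10¹¹ Pa
  delta = 0.7336 mm = 0.0007336 m
Substitute:
  P = (0.0007336 × 0.0039 × (2.05 × 10¹¹)) / 2.3
  P = 255000 N
Convert: P = 255000 N = 255 kN
Final answer: P = 255 kN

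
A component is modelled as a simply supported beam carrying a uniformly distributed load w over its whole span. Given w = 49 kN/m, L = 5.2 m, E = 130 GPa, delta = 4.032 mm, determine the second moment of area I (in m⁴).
Model: a simply supported beam carrying a uniformly distributed load w over its whole span, so delta = (5·w·L^4) / (384·E·I).
Solve for I: I = (5·w·L^4) / (384·delta·E).
Convert to SI units:
  w = 49 kN/m = 49000 N/m
  E = 130 GPa = 1.3 × 10¹¹ Pa
  delta = 4.032 mm = 0.004032 m
Substitute:
  I = (5 × 49000 × 5.2^4) / (384 × 0.004032 × (1.3 × 10¹¹))
  I = 0.00089 m⁴
Final answer: I = 0.00089 m⁴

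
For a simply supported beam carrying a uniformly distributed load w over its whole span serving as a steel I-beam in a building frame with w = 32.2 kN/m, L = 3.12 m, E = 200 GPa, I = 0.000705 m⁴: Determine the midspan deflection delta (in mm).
Model: a simply supported beam carrying a uniformly distributed load w over its whole span, so delta = (5·w·L^4) / (384·E·I).
Convert to SI units:
  w = 32.2 kN/m = 32200 N/m
  E = 200 GPa = 2 × 10¹¹ Pa
Substitute:
  delta = (5 × 32200 × 3.12^4) / (384 × (2 × 10¹¹) × 0.000705)
  delta = 0.0002818 m
Convert: delta = 0.0002818 m = 0.2818 mm
Final answer: delta = 0.2818 mm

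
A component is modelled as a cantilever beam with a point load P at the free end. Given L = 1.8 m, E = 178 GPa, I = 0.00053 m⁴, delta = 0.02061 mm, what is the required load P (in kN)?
Model: a cantilever beam with a point load P at the free end, so delta = (P·L^3) / (3·E·I).
Solve for P: P = (3·delta·E·I) / L^3.
Convert to SI units:
  E = 178 GPa = 1.78 × 10¹¹ Pa
  delta = 0.02061 mm = 2.061 × 10⁻⁵ m
Substitute:
  P = (3 × (2.061 × 10⁻⁵) × (1.78 × 10¹¹) × 0.00053) / 1.8^3
  P = 1000 N
Convert: P = 1000 N = 1 kN
Final answer: P = 1 kN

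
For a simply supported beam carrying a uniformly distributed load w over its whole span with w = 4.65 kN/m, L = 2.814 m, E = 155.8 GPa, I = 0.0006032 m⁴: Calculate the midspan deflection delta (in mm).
Model: a simply supported beam carrying a uniformly distributed load w over its whole span, so delta = (5·w·L^4) / (384·E·I).
Convert to SI units:
  w = 4.65 kN/m = 4650 N/m
  E = 155.8 GPa = 1.558 × 10¹¹ Pa
Substitute:
  delta = (5 × 4650 × 2.814^4) / (384 × (1.558 × 10¹¹) × 0.0006032)
  delta = 4.04 × 10⁻⁵ m
Convert: delta = 4.04 × 10⁻⁵ m = 0.0404 mm
Final answer: delta = 0.0404 mm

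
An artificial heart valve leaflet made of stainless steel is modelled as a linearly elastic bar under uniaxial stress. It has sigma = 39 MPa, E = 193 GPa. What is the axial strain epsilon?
Model: a linearly elastic bar under uniaxial stress, so epsilon = sigma / E.
Convert to SI units:
  sigma = 39 MPa = 3.9 × 10⁷ Pa
  E = 193 GPa = 1.93 × 10¹¹ Pa
Substitute:
  epsilon = (3.9 × 10⁷) / (1.93 × 10¹¹)
  epsilon = 0.0002021
Final answer: epsilon = 0.0002021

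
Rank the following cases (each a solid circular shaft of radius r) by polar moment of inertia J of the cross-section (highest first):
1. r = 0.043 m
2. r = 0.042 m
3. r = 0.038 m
Model: a solid circular shaft of radius r, so J = (π·r^4) / 2 (SI units).
  Case 1: J = (π × 0.043^4) / 2 = 5.37 × 10⁻⁶ m⁴
  Case 2: J = (π × 0.042^4) / 2 = 4.888 × 10⁻⁶ m⁴
  Case 3: J = (π × 0.038^4) / 2 = 3.275 × 10⁻⁶ m⁴
Ordering: 5.37 × 10⁻⁶ m⁴ (case 1) > 4.888 × 10⁻⁶ m⁴ (case 2) > 3.275 × 10⁻⁶ m⁴ (case 3)
Final answer: 1, 2, 3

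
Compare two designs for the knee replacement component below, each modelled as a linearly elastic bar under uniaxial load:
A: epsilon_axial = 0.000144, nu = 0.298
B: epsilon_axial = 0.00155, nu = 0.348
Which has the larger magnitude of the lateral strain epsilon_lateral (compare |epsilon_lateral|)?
Model: a linearly elastic bar under uniaxial load, so epsilon_lateral = -nu·epsilon_axial (SI units).
  A: epsilon_lateral = -(0.298 × 0.000144) = -4.291 × 10⁻⁵
  B: epsilon_lateral = -(0.348 × 0.00155) = -0.0005394
|epsilon_lateral|: A = 4.291 × 10⁻⁵, B = 0.0005394, so B is larger in magnitude.
Final answer: B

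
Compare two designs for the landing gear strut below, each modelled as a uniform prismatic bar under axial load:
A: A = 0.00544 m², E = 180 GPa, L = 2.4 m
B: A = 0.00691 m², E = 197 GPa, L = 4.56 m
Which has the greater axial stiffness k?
Model: a uniform prismatic bar under axial load, so k = (A·E) / L (SI units).
  A: k = (0.00544 × (1.8 × 10¹¹)) / 2.4 = 4.08 × 10⁸ N/m = 408 MN/m
  B: k = (0.00691 × (1.97 × 10¹¹)) / 4.56 = 2.985 × 10⁸ N/m = 298.5 MN/m
408 MN/m > 298.5 MN/m, so A is larger.
Final answer: A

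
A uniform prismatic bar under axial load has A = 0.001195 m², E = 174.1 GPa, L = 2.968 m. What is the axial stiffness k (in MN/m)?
Model: a uniform prismatic bar under axial load, so k = (A·E) / L.
Convert to SI units:
  E = 174.1 GPa = 1.741 × 10¹¹ Pa
Substitute:
  k = (0.001195 × (1.741 × 10¹¹)) / 2.968
  k = 7.01 × 10⁷ N/m
Convert: k = 7.01 × 10⁷ N/m = 70.1 MN/m
Final answer: k = 70.1 MN/m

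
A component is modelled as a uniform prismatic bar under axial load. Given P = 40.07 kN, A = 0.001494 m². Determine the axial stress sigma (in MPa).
Model: a uniform prismatic bar under axial load, so sigma = P / A.
Convert to SI units:
  P = 40.07 kN = 40070 N
Substitute:
  sigma = 40070 / 0.001494
  sigma = 2.682 × 10⁷ Pa
Convert: sigma = 2.682 × 10⁷ Pa = 26.82 MPa
Final answer: sigma = 26.82 MPa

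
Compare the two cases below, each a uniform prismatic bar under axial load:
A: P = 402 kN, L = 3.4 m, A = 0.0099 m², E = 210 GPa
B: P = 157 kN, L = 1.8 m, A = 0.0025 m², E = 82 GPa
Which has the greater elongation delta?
Model: a uniform prismatic bar under axial load, so delta = (P·L) / (A·E) (SI units).
  A: delta = (402000 × 3.4) / (0.0099 × (2.1 × 10¹¹)) = 0.0006574 m = 0.6574 mm
  B: delta = (157000 × 1.8) / (0.0025 × (8.2 × 10¹⁰)) = 0.001379 m = 1.379 mm
1.379 mm > 0.6574 mm, so B is larger.
Final answer: B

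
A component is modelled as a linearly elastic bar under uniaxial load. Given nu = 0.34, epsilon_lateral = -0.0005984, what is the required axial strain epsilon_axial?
Model: a linearly elastic bar under uniaxial load, so epsilon_lateral = -nu·epsilon_axial.
Solve for epsilon_axial: epsilon_axial = -epsilon_lateral / nu.
Substitute:
  epsilon_axial = -(-0.0005984) / 0.34
  epsilon_axial = 0.00176
Final answer: epsilon_axial = 0.00176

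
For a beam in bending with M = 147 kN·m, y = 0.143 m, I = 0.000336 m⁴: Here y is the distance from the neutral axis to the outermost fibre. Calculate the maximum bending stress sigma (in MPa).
Model: a beam in bending, so sigma = (M·y) / I.
Convert to SI units:
  M = 147 kN·m = 147000 N·m
Substitute:
  sigma = (147000 × 0.143) / 0.000336
  sigma = 6.256 × 10⁷ Pa
Convert: sigma = 6.256 × 10⁷ Pa = 62.56 MPa
Final answer: sigma = 62.56 MPa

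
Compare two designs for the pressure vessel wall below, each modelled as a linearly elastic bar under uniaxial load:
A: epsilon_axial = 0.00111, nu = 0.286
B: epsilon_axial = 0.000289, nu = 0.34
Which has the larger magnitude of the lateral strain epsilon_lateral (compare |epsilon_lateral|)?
Model: a linearly elastic bar under uniaxial load, so epsilon_lateral = -nu·epsilon_axial (SI units).
  A: epsilon_lateral = -(0.286 × 0.00111) = -0.0003175
  B: epsilon_lateral = -(0.34 × 0.000289) = -9.826 × 10⁻⁵
|epsilon_lateral|: A = 0.0003175, B = 9.826 × 10⁻⁵, so A is larger in magnitude.
Final answer: A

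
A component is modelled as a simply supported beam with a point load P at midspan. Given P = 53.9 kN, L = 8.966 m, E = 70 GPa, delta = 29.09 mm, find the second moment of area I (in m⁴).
Model: a simply supported beam with a point load P at midspan, so delta = (P·L^3) / (48·E·I).
Solve for I: I = (P·L^3) / (48·delta·E).
Convert to SI units:
  P = 53.9 kN = 53900 N
  E = 70 GPa = 7 × 10¹⁰ Pa
  delta = 29.09 mm = 0.02909 m
Substitute:
  I = (53900 × 8.966^3) / (48 × 0.02909 × (7 × 10¹⁰))
  I = 0.0003975 m⁴
Final answer: I = 0.0003975 m⁴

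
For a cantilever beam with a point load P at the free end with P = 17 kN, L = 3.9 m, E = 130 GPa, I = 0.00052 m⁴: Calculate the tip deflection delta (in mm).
Model: a cantilever beam with a point load P at the free end, so delta = (P·L^3) / (3·E·I).
Convert to SI units:
  P = 17 kN = 17000 N
  E = 130 GPa = 1.3 × 10¹¹ Pa
Substitute:
  delta = (17000 × 3.9^3) / (3 × (1.3 × 10¹¹) × 0.00052)
  delta = 0.004973 m
Convert: delta = 0.004973 m = 4.973 mm
Final answer: delta = 4.973 mm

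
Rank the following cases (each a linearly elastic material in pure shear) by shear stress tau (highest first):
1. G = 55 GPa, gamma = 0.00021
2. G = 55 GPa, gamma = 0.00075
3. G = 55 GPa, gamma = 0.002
Model: a linearly elastic material in pure shear, so tau = G·gamma (SI units).
  Case 1: tau = (5.5 × 10¹⁰) × 0.00021 = 1.155 × 10⁷ Pa = 11.55 MPa
  Case 2: tau = (5.5 × 10¹⁰) × 0.00075 = 4.125 × 10⁷ Pa = 41.25 MPa
  Case 3: tau = (5.5 × 10¹⁰) × 0.002 = 1.1 × 10⁸ Pa = 110 MPa
Ordering: 110 MPa (case 3) > 41.25 MPa (case 2) > 11.55 MPa (case 1)
Final answer: 3, 2, 1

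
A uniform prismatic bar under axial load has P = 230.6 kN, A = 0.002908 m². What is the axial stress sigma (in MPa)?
Model: a uniform prismatic bar under axial load, so sigma = P / A.
Convert to SI units:
  P = 230.6 kN = 230600 N
Substitute:
  sigma = 230600 / 0.002908
  sigma = 7.93 × 10⁷ Pa
Convert: sigma = 7.93 × 10⁷ Pa = 79.3 MPa
Final answer: sigma = 79.3 MPa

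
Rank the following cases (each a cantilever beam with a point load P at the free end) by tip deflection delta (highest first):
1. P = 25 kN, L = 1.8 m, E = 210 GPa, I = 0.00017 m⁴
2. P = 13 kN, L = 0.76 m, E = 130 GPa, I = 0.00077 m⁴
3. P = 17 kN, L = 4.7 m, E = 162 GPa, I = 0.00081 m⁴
Model: a cantilever beam with a point load P at the free end, so delta = (P·L^3) / (3·E·I) (SI units).
  Case 1: delta = (25000 × 1.8^3) / (3 × (2.1 × 10¹¹) × 0.00017) = 0.001361 m = 1.361 mm
  Case 2: delta = (13000 × 0.76^3) / (3 × (1.3 × 10¹¹) × 0.00077) = 1.9 × 10⁻⁵ m = 0.019 mm
  Case 3: delta = (17000 × 4.7^3) / (3 × (1.62 × 10¹¹) × 0.00081) = 0.004484 m = 4.484 mm
Ordering: 4.484 mm (case 3) > 1.361 mm (case 1) > 0.019 mm (case 2)
Final answer: 3, 1, 2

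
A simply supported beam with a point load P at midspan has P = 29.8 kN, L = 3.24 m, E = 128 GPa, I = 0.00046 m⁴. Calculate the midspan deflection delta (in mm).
Model: a simply supported beam with a point load P at midspan, so delta = (P·L^3) / (48·E·I).
Convert to SI units:
  P = 29.8 kN = 29800 N
  E = 128 GPa = 1.28 × 10¹¹ Pa
Substitute:
  delta = (29800 × 3.24^3) / (48 × (1.28 × 10¹¹) × 0.00046)
  delta = 0.0003586 m
Convert: delta = 0.0003586 m = 0.3586 mm
Final answer: delta = 0.3586 mm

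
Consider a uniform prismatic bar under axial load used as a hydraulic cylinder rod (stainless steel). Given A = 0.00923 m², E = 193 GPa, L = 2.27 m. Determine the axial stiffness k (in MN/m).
Model: a uniform prismatic bar under axial load, so k = (A·E) / L.
Convert to SI units:
  E = 193 GPa = 1.93 × 10¹¹ Pa
Substitute:
  k = (0.00923 × (1.93 × 10¹¹)) / 2.27
  k = 7.848 × 10⁸ N/m
Convert: k = 7.848 × 10⁸ N/m = 784.8 MN/m
Final answer: k = 784.8 MN/m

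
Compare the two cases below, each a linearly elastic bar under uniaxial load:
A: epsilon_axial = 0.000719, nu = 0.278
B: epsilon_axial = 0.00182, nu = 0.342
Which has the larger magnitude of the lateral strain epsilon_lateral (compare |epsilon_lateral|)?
Model: a linearly elastic bar under uniaxial load, so epsilon_lateral = -nu·epsilon_axial (SI units).
  A: epsilon_lateral = -(0.278 × 0.000719) = -0.0001999
  B: epsilon_lateral = -(0.342 × 0.00182) = -0.0006224
|epsilon_lateral|: A = 0.0001999, B = 0.0006224, so B is larger in magnitude.
Final answer: B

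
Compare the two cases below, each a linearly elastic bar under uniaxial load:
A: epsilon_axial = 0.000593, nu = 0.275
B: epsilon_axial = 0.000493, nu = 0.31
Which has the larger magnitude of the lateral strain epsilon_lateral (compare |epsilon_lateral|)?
Model: a linearly elastic bar under uniaxial load, so epsilon_lateral = -nu·epsilon_axial (SI units).
  A: epsilon_lateral = -(0.275 × 0.000593) = -0.0001631
  B: epsilon_lateral = -(0.31 × 0.000493) = -0.0001528
|epsilon_lateral|: A = 0.0001631, B = 0.0001528, so A is larger in magnitude.
Final answer: A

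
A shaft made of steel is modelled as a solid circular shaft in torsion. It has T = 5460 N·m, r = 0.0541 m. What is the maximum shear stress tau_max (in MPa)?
Model: a solid circular shaft in torsion, so tau_max = (2·T) / (π·r^3).
Substitute:
  tau_max = (2 × 5460) / (π × 0.0541^3)
  tau_max = 2.195 × 10⁷ Pa
Convert: tau_max = 2.195 × 10⁷ Pa = 21.95 MPa
Final answer: tau_max = 21.95 MPa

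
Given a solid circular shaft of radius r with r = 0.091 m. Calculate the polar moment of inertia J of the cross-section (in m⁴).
Model: a solid circular shaft of radius r, so J = (π·r^4) / 2.
Substitute:
  J = (π × 0.091^4) / 2
  J = 0.0001077 m⁴
Final answer: J = 0.0001077 m⁴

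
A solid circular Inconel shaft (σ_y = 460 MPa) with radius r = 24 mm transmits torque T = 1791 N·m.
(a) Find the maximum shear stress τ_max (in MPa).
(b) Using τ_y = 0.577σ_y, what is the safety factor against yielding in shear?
(a) For a solid circular shaft, τ_max = T·r/J with J = π·r^4/2, i.e. τ_max = 2·T / (π·r^3). Convert r = 24 mm = 0.024 m.
  τ_max = (2 × 1791) / (π × 0.024^3) = 8.248 × 10⁷ Pa = 82.48 MPa
(b) τ_y = 0.577 × 460 = 265.42 MPa
  SF = τ_y/τ_max = 265.42 / 82.48 = 3.218
Final answer: (a) τ_max = 82.48 MPa, (b) SF = 3.218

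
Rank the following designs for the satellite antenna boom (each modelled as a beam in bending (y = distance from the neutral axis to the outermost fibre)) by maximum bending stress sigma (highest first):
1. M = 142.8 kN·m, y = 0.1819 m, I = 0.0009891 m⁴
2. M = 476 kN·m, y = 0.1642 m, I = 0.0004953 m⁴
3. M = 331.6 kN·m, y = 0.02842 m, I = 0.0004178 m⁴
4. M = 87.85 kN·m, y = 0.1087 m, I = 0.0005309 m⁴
Model: a beam in bending (y = distance from the neutral axis to the outermost fibre), so sigma = (M·y) / I (SI units).
  Case 1: sigma = (142800 × 0.1819) / 0.0009891 = 2.626 × 10⁷ Pa = 26.26 MPa
  Case 2: sigma = (476000 × 0.1642) / 0.0004953 = 1.578 × 10⁸ Pa = 157.8 MPa
  Case 3: sigma = (331600 × 0.02842) / 0.0004178 = 2.256 × 10⁷ Pa = 22.56 MPa
  Case 4: sigma = (87850 × 0.1087) / 0.0005309 = 1.799 × 10⁷ Pa = 17.99 MPa
Ordering: 157.8 MPa (case 2) > 26.26 MPa (case 1) > 22.56 MPa (case 3) > 17.99 MPa (case 4)
Final answer: 2, 1, 3, 4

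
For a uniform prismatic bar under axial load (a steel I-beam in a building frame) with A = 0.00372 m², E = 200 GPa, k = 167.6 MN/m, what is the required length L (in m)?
Model: a uniform prismatic bar under axial load, so k = (A·E) / L.
Solve for L: L = (A·E) / k.
Convert to SI units:
  E = 200 GPa = 2 × 10¹¹ Pa
  k = 167.6 MN/m = 1.676 × 10⁸ N/m
Substitute:
  L = (0.00372 × (2 × 10¹¹)) / (1.676 × 10⁸)
  L = 4.439 m
Final answer: L = 4.439 m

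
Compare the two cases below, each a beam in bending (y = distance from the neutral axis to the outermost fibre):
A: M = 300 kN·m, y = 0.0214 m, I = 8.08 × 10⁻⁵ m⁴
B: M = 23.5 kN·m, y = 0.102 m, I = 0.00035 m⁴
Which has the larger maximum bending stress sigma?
Model: a beam in bending (y = distance from the neutral axis to the outermost fibre), so sigma = (M·y) / I (SI units).
  A: sigma = (300000 × 0.0214) / (8.08 × 10⁻⁵) = 7.946 × 10⁷ Pa = 79.46 MPa
  B: sigma = (23500 × 0.102) / 0.00035 = 6.849 × 10⁶ Pa = 6.849 MPa
79.46 MPa > 6.849 MPa, so A is larger.
Final answer: A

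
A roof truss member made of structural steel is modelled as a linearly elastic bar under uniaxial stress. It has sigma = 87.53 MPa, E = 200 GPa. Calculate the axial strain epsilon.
Model: a linearly elastic bar under uniaxial stress, so epsilon = sigma / E.
Convert to SI units:
  sigma = 87.53 MPa = 8.753 × 10⁷ Pa
  E = 200 GPa = 2 × 10¹¹ Pa
Substitute:
  epsilon = (8.753 × 10⁷) / (2 × 10¹¹)
  epsilon = 0.0004376
Final answer: epsilon = 0.0004376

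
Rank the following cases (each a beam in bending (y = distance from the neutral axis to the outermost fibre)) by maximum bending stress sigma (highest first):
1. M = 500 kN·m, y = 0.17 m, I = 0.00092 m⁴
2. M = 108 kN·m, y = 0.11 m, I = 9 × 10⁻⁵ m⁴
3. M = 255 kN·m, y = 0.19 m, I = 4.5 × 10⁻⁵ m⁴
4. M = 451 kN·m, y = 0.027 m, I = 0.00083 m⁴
Model: a beam in bending (y = distance from the neutral axis to the outermost fibre), so sigma = (M·y) / I (SI units).
  Case 1: sigma = (500000 × 0.17) / 0.00092 = 9.239 × 10⁷ Pa = 92.39 MPa
  Case 2: sigma = (108000 × 0.11) / (9 × 10⁻⁵) = 1.32 × 10⁸ Pa = 132 MPa
  Case 3: sigma = (255000 × 0.19) / (4.5 × 10⁻⁵) = 1.077 × 10⁹ Pa = 1077 MPa
  Case 4: sigma = (451000 × 0.027) / 0.00083 = 1.467 × 10⁷ Pa = 14.67 MPa
Ordering: 1077 MPa (case 3) > 132 MPa (case 2) > 92.39 MPa (case 1) > 14.67 MPa (case 4)
Final answer: 3, 2, 1, 4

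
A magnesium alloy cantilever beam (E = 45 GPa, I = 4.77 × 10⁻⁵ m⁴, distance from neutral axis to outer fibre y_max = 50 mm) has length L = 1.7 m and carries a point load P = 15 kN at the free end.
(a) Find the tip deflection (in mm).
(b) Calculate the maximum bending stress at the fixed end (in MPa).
(a) Tip deflection of a cantilever with an end point load: δ = P·L^3 / (3·E·I). Convert P = 15 kN = 15000 N, E = 45 GPa = 4.5 × 10¹⁰ Pa.
  δ = (15000 × 1.7^3) / (3 × (4.5 × 10¹⁰) × (4.77 × 10⁻⁵)) = 0.01144 m = 11.44 mm
(b) Maximum bending moment at the fixed end: M = P·L = 15000 × 1.7 = 25500 N·m. Convert y_max = 50 mm = 0.05 m.
  σ = M·y_max / I = (25500 × 0.05) / (4.77 × 10⁻⁵) = 2.673 × 10⁷ Pa = 26.73 MPa
Final answer: (a) δ = 11.44 mm, (b) σ = 26.73 MPa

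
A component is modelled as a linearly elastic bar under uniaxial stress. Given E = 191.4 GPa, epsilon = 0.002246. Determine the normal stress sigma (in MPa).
Model: a linearly elastic bar under uniaxial stress, so sigma = E·epsilon.
Convert to SI units:
  E = 191.4 GPa = 1.914 × 10¹¹ Pa
Substitute:
  sigma = (1.914 × 10¹¹) × 0.002246
  sigma = 4.299 × 10⁸ Pa
Convert: sigma = 4.299 × 10⁸ Pa = 429.9 MPa
Final answer: sigma = 429.9 MPa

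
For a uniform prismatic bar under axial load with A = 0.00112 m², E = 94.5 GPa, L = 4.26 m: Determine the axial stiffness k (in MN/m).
Model: a uniform prismatic bar under axial load, so k = (A·E) / L.
Convert to SI units:
  E = 94.5 GPa = 9.45 × 10¹⁰ Pa
Substitute:
  k = (0.00112 × (9.45 × 10¹⁰)) / 4.26
  k = 2.485 × 10⁷ N/m
Convert: k = 2.485 × 10⁷ N/m = 24.85 MN/m
Final answer: k = 24.85 MN/m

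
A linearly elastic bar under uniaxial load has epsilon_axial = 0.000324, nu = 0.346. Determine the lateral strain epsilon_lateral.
Model: a linearly elastic bar under uniaxial load, so epsilon_lateral = -nu·epsilon_axial.
Substitute:
  epsilon_lateral = -(0.346 × 0.000324)
  epsilon_lateral = -0.0001121
Final answer: epsilon_lateral = -0.0001121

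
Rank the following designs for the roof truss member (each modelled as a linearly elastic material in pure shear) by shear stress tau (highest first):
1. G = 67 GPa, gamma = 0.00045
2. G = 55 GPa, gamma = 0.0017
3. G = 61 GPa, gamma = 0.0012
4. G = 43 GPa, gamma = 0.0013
Model: a linearly elastic material in pure shear, so tau = G·gamma (SI units).
  Case 1: tau = (6.7 × 10¹⁰) × 0.00045 = 3.015 × 10⁷ Pa = 30.15 MPa
  Case 2: tau = (5.5 × 10¹⁰) × 0.0017 = 9.35 × 10⁷ Pa = 93.5 MPa
  Case 3: tau = (6.1 × 10¹⁰) × 0.0012 = 7.32 × 10⁷ Pa = 73.2 MPa
  Case 4: tau = (4.3 × 10¹⁰) × 0.0013 = 5.59 × 10⁷ Pa = 55.9 MPa
Ordering: 93.5 MPa (case 2) > 73.2 MPa (case 3) > 55.9 MPa (case 4) > 30.15 MPa (case 1)
Final answer: 2, 3, 4, 1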